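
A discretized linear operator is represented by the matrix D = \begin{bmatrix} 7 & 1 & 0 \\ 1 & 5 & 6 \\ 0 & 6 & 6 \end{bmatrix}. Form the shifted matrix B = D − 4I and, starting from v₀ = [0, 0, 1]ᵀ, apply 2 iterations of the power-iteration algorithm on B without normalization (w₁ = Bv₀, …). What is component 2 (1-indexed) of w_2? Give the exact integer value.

B = D − 4I has rows (3, 1, 0); (1, 1, 6); (0, 6, 2)
w1 = Bv₀ = (3·0 + 1·0 + 0·1; 1·0 + 1·0 + 6·1; 0·0 + 6·0 + 2·1) = (0, 6, 2)
w2 = Bw1 = (3·0 + 1·6 + 0·2; 1·0 + 1·6 + 6·2; 0·0 + 6·6 + 2·2) = (6, 18, 40)
Requested component of w2: 18

18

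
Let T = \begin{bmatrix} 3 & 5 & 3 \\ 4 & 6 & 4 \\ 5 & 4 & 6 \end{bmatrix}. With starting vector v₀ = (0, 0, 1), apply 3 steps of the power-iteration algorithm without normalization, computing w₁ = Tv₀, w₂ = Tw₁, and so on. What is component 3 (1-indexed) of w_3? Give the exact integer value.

877

w1 = Tv₀ = (3·0 + 5·0 + 3·1; 4·0 + 6·0 + 4·1; 5·0 + 4·0 + 6·1) = (3, 4, 6)
w2 = Tw1 = (3·3 + 5·4 + 3·6; 4·3 + 6·4 + 4·6; 5·3 + 4·4 + 6·6) = (47, 60, 67)
w3 = Tw2 = (642, 816, 877)
The requested component of w3 is 877.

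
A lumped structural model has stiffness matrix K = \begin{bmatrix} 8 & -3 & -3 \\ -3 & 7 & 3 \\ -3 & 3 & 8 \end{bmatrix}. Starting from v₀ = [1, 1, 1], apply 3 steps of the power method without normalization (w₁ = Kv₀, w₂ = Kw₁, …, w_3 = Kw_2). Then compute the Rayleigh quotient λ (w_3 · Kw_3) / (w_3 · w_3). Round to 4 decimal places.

λ ≈ 13.5270

w1 = Kv₀ = (8·1 + (-3)·1 + (-3)·1; (-3)·1 + 7·1 + 3·1; (-3)·1 + 3·1 + 8·1) = (2, 7, 8)
w2 = Kw1 = (8·2 + (-3)·7 + (-3)·8; (-3)·2 + 7·7 + 3·8; (-3)·2 + 3·7 + 8·8) = (-29, 67, 79)
w3 = Kw2 = (-670, 793, 920)
Kw3 = (-10499, 10321, 11749)
w3·Kw3 = (-670)·(-10499) + 793·10321 + 920·11749 = 26027963; w3·w3 = (-670)·(-670) + 793·793 + 920·920 = 1924149
λ ≈ 26027963/1924149 = 13.5270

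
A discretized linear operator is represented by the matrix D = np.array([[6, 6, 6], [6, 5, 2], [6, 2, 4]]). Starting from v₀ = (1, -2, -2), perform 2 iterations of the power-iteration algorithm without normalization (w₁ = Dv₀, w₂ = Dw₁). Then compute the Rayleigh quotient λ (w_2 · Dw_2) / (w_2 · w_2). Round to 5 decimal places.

w1 = Dv₀ = (6·1 + 6·(-2) + 6·(-2); 6·1 + 5·(-2) + 2·(-2); 6·1 + 2·(-2) + 4·(-2)) = (-18, -8, -6)
w2 = Dw1 = (6·(-18) + 6·(-8) + 6·(-6); 6·(-18) + 5·(-8) + 2·(-6); 6·(-18) + 2·(-8) + 4·(-6)) = (-192, -160, -148)
Dw2 = (-3000, -2248, -2064)
w2·Dw2 = (-192)·(-3000) + (-160)·(-2248) + (-148)·(-2064) = 1241152; w2·w2 = (-192)·(-192) + (-160)·(-160) + (-148)·(-148) = 84368
λ ≈ 1241152/84368 = 14.71117

14.71117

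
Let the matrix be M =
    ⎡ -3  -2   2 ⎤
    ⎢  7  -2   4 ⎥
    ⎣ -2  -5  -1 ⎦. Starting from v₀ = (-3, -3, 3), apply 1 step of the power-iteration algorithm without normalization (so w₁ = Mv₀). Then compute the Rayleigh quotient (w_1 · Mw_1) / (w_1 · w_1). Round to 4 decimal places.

w1 = Mv₀ = (21, -3, 18)
Mw1 = (-21, 225, -45)
w1·Mw1 = 21·(-21) + (-3)·225 + 18·(-45) = -1926; w1·w1 = 21·21 + (-3)·(-3) + 18·18 = 774
λ ≈ -1926/774 = -2.4884

-2.4884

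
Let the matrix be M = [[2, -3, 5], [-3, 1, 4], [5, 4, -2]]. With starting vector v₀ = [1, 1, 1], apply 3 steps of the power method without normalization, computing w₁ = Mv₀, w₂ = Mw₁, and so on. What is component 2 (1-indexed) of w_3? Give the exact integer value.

-37

w1 = Mv₀ = (2·1 + (-3)·1 + 5·1; (-3)·1 + 1·1 + 4·1; 5·1 + 4·1 + (-2)·1) = (4, 2, 7)
w2 = Mw1 = (2·4 + (-3)·2 + 5·7; (-3)·4 + 1·2 + 4·7; 5·4 + 4·2 + (-2)·7) = (37, 18, 14)
w3 = Mw2 = (90, -37, 229)
The requested component of w3 is -37.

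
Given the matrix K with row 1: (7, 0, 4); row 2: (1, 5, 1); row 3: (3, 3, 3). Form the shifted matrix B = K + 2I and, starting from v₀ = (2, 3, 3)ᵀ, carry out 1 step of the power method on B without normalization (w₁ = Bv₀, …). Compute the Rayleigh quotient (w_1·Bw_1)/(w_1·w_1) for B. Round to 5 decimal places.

11.11955

B = K + 2I has rows (9, 0, 4); (1, 7, 1); (3, 3, 5)
w1 = Bv₀ = (9·2 + 0·3 + 4·3; 1·2 + 7·3 + 1·3; 3·2 + 3·3 + 5·3) = (30, 26, 30)
Bw1 = (390, 242, 318)
w1·Bw1 = 27532; w1·w1 = 2476; μ ≈ 27532/2476 = 11.11955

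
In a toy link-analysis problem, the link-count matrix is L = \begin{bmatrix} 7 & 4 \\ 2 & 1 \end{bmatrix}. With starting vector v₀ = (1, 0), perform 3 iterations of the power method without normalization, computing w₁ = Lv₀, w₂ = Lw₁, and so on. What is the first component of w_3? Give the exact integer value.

463

w1 = Lv₀ = (7·1 + 4·0; 2·1 + 1·0) = (7, 2)
w2 = Lw1 = (7·7 + 4·2; 2·7 + 1·2) = (57, 16)
w3 = Lw2 = (463, 130)
The requested component of w3 is 463.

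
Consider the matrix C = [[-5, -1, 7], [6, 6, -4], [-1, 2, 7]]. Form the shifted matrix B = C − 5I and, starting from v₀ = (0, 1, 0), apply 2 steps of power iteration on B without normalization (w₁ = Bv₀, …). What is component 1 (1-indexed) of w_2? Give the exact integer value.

B = C − 5I has rows (-10, -1, 7); (6, 1, -4); (-1, 2, 2)
w1 = Bv₀ = ((-10)·0 + (-1)·1 + 7·0; 6·0 + 1·1 + (-4)·0; (-1)·0 + 2·1 + 2·0) = (-1, 1, 2)
w2 = Bw1 = ((-10)·(-1) + (-1)·1 + 7·2; 6·(-1) + 1·1 + (-4)·2; (-1)·(-1) + 2·1 + 2·2) = (23, -13, 7)
Requested component of w2: 23

23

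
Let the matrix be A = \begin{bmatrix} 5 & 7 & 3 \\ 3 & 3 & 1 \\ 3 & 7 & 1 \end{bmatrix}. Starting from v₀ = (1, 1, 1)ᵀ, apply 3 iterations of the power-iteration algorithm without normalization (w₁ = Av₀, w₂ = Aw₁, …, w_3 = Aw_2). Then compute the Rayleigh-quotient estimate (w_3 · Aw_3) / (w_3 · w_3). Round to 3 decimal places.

λ ≈ 10.483

w1 = Av₀ = (5·1 + 7·1 + 3·1; 3·1 + 3·1 + 1·1; 3·1 + 7·1 + 1·1) = (15, 7, 11)
w2 = Aw1 = (5·15 + 7·7 + 3·11; 3·15 + 3·7 + 1·11; 3·15 + 7·7 + 1·11) = (157, 77, 105)
w3 = Aw2 = (1639, 807, 1115)
Aw3 = (17189, 8453, 11681)
w3·Aw3 = 1639·17189 + 807·8453 + 1115·11681 = 48018657; w3·w3 = 1639·1639 + 807·807 + 1115·1115 = 4580795
λ ≈ 48018657/4580795 = 10.483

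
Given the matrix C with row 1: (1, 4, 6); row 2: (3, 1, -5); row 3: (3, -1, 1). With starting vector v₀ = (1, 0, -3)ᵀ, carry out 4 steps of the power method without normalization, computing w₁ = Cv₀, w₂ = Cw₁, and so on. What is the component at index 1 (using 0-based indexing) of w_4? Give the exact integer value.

w1 = Cv₀ = (1·1 + 4·0 + 6·(-3); 3·1 + 1·0 + (-5)·(-3); 3·1 + (-1)·0 + 1·(-3)) = (-17, 18, 0)
w2 = Cw1 = (1·(-17) + 4·18 + 6·0; 3·(-17) + 1·18 + (-5)·0; 3·(-17) + (-1)·18 + 1·0) = (55, -33, -69)
w3 = Cw2 = (-491, 477, 129)
w4 = Cw3 = (2191, -1641, -1821)
The requested component of w4 is -1641.

-1641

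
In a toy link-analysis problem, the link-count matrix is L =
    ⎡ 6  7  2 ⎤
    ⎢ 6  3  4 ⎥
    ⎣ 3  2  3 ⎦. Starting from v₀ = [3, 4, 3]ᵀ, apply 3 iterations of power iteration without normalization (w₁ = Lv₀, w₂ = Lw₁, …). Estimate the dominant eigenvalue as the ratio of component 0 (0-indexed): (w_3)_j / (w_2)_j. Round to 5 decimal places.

λ ≈ 12.73252

w1 = Lv₀ = (6·3 + 7·4 + 2·3; 6·3 + 3·4 + 4·3; 3·3 + 2·4 + 3·3) = (52, 42, 26)
w2 = Lw1 = (6·52 + 7·42 + 2·26; 6·52 + 3·42 + 4·26; 3·52 + 2·42 + 3·26) = (658, 542, 318)
w3 = Lw2 = (8378, 6846, 4012)
Ratio at component: 8378 / 658 = 12.73252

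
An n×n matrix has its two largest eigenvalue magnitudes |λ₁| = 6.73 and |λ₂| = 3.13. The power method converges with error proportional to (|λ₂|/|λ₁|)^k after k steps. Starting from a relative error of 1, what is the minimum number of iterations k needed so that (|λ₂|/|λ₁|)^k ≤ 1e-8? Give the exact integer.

25

|λ₂/λ₁| = 3.13/6.73 = 0.46508
Need k ≥ ln(1e-8) / ln(0.46508) = -18.4207 / -0.7655 ≈ 24.062
Smallest integer k satisfying the bound: 25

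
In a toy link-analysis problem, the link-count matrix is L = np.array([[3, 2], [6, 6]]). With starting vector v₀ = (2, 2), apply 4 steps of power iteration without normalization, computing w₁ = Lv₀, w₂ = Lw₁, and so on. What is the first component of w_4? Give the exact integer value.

w1 = Lv₀ = (3·2 + 2·2; 6·2 + 6·2) = (10, 24)
w2 = Lw1 = (3·10 + 2·24; 6·10 + 6·24) = (78, 204)
w3 = Lw2 = (642, 1692)
w4 = Lw3 = (5310, 14004)
The requested component of w4 is 5310.

5310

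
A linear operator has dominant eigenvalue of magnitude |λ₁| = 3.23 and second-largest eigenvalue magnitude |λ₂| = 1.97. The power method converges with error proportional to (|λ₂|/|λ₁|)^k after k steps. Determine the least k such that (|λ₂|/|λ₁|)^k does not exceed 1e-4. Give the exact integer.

19

|λ₂/λ₁| = 1.97/3.23 = 0.60991
Need k ≥ ln(1e-4) / ln(0.60991) = -9.2103 / -0.4944 ≈ 18.627
Smallest integer k satisfying the bound: 19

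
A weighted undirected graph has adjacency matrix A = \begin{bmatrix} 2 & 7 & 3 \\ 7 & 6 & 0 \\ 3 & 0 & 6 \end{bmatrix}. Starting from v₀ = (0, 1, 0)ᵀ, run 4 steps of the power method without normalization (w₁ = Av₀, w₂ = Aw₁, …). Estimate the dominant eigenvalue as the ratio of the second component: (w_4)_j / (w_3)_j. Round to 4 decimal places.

w1 = Av₀ = (7, 6, 0)
w2 = Aw1 = (56, 85, 21)
w3 = Aw2 = (770, 902, 294)
w4 = Aw3 = (8736, 10802, 4074)
Ratio at component: 10802 / 902 = 11.9756

11.9756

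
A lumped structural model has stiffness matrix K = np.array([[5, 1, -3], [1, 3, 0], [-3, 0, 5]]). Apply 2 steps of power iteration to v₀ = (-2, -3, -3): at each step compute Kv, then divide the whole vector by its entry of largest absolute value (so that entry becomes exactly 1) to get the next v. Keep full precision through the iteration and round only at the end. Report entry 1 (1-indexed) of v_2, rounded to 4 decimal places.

0.1081

Kv0 = (-4.00000, -11.00000, -9.00000); divide by -11.00000 → v1 = (0.36364, 1.00000, 0.81818)
Kv1 = (0.36364, 3.36364, 3.00000); divide by 3.36364 → v2 = (0.10811, 1.00000, 0.89189)
Requested entry of v2: -4/-37 = 0.1081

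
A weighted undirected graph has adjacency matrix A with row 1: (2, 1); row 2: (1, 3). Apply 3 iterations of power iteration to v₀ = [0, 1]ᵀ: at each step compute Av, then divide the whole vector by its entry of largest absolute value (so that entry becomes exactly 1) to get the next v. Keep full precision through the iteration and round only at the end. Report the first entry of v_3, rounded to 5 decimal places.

0.57143

Av0 = (1.000000, 3.000000); divide by 3.000000 → v1 = (0.333333, 1.000000)
Av1 = (1.666667, 3.333333); divide by 3.333333 → v2 = (0.500000, 1.000000)
Av2 = (2.000000, 3.500000); divide by 3.500000 → v3 = (0.571429, 1.000000)
Requested entry of v3: 20/35 = 0.57143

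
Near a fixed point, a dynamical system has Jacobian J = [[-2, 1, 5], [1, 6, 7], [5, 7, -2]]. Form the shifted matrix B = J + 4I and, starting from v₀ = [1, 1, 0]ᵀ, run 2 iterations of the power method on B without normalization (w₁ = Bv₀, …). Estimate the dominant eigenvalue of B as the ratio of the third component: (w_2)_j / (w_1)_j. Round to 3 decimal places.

B = J + 4I has rows (2, 1, 5); (1, 10, 7); (5, 7, 2)
w1 = Bv₀ = (3, 11, 12)
w2 = Bw1 = (77, 197, 116)
Ratio: 116/12 = 9.667

9.667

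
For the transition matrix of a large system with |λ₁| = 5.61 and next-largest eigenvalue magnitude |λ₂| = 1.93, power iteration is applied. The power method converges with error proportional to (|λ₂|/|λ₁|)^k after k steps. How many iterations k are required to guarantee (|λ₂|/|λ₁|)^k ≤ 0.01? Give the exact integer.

|λ₂/λ₁| = 1.93/5.61 = 0.34403
Need k ≥ ln(0.01) / ln(0.34403) = -4.6052 / -1.0670 ≈ 4.316
Smallest integer k satisfying the bound: 5

5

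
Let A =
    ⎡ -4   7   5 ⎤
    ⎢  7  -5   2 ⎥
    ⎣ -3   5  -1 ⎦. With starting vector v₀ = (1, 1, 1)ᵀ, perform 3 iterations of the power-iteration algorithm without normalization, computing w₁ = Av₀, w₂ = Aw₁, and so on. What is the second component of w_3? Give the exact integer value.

w1 = Av₀ = ((-4)·1 + 7·1 + 5·1; 7·1 + (-5)·1 + 2·1; (-3)·1 + 5·1 + (-1)·1) = (8, 4, 1)
w2 = Aw1 = ((-4)·8 + 7·4 + 5·1; 7·8 + (-5)·4 + 2·1; (-3)·8 + 5·4 + (-1)·1) = (1, 38, -5)
w3 = Aw2 = (237, -193, 192)
The requested component of w3 is -193.

-193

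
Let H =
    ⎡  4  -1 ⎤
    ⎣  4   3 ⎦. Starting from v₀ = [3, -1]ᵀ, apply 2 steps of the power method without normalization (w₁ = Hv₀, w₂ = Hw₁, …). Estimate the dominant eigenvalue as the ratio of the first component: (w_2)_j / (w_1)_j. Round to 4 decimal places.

w1 = Hv₀ = (4·3 + (-1)·(-1); 4·3 + 3·(-1)) = (13, 9)
w2 = Hw1 = (4·13 + (-1)·9; 4·13 + 3·9) = (43, 79)
Ratio at component: 43 / 13 = 3.3077

λ ≈ 3.3077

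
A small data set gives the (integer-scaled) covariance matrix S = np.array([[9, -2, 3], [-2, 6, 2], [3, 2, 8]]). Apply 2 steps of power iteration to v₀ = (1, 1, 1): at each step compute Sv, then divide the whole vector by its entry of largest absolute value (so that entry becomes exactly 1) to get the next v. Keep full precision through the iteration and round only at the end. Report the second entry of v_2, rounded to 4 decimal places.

0.2877

Sv0 = (10.00000, 6.00000, 13.00000); divide by 13.00000 → v1 = (0.76923, 0.46154, 1.00000)
Sv1 = (9.00000, 3.23077, 11.23077); divide by 11.23077 → v2 = (0.80137, 0.28767, 1.00000)
Requested entry of v2: 42/146 = 0.2877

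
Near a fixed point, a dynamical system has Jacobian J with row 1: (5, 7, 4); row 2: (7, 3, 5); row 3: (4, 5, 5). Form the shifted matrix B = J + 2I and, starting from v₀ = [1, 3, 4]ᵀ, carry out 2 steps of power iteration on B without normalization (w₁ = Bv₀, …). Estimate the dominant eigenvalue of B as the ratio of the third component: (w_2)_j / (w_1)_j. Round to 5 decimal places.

B = J + 2I has rows (7, 7, 4); (7, 5, 5); (4, 5, 7)
w1 = Bv₀ = (44, 42, 47)
w2 = Bw1 = (790, 753, 715)
Ratio: 715/47 = 15.21277

15.21277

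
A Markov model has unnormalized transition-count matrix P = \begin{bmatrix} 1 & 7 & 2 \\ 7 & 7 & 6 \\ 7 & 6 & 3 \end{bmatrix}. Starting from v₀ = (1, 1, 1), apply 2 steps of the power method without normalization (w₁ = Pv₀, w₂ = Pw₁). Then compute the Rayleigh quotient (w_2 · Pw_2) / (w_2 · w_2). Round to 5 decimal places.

w1 = Pv₀ = (1·1 + 7·1 + 2·1; 7·1 + 7·1 + 6·1; 7·1 + 6·1 + 3·1) = (10, 20, 16)
w2 = Pw1 = (1·10 + 7·20 + 2·16; 7·10 + 7·20 + 6·16; 7·10 + 6·20 + 3·16) = (182, 306, 238)
Pw2 = (2800, 4844, 3824)
w2·Pw2 = 182·2800 + 306·4844 + 238·3824 = 2901976; w2·w2 = 182·182 + 306·306 + 238·238 = 183404
λ ≈ 2901976/183404 = 15.82286

λ ≈ 15.82286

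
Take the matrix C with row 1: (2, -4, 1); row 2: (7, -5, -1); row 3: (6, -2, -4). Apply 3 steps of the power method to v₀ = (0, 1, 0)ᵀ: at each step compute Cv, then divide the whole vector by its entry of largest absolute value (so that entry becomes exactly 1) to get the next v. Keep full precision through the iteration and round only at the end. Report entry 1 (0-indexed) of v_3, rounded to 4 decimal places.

Cv0 = (-4.00000, -5.00000, -2.00000); divide by -5.00000 → v1 = (0.80000, 1.00000, 0.40000)
Cv1 = (-2.00000, 0.20000, 1.20000); divide by -2.00000 → v2 = (1.00000, -0.10000, -0.60000)
Cv2 = (1.80000, 8.10000, 8.60000); divide by 8.60000 → v3 = (0.20930, 0.94186, 1.00000)
Requested entry of v3: 81/86 = 0.9419

0.9419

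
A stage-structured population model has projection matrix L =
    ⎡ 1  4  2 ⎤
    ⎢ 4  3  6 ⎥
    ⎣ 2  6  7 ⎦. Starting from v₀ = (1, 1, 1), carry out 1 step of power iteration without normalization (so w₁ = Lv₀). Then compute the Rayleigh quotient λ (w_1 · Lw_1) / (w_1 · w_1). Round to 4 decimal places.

12.6840

w1 = Lv₀ = (1·1 + 4·1 + 2·1; 4·1 + 3·1 + 6·1; 2·1 + 6·1 + 7·1) = (7, 13, 15)
Lw1 = (89, 157, 197)
w1·Lw1 = 7·89 + 13·157 + 15·197 = 5619; w1·w1 = 7·7 + 13·13 + 15·15 = 443
λ ≈ 5619/443 = 12.6840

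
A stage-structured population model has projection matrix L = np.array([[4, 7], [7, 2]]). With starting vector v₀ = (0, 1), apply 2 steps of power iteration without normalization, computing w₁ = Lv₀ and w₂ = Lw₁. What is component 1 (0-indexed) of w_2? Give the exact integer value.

53

w1 = Lv₀ = (4·0 + 7·1; 7·0 + 2·1) = (7, 2)
w2 = Lw1 = (4·7 + 7·2; 7·7 + 2·2) = (42, 53)
The requested component of w2 is 53.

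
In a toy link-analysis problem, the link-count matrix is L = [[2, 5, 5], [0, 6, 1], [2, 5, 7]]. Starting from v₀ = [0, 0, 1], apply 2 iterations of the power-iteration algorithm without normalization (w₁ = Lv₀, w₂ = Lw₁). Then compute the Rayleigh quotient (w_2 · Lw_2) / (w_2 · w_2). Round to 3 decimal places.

w1 = Lv₀ = (2·0 + 5·0 + 5·1; 0·0 + 6·0 + 1·1; 2·0 + 5·0 + 7·1) = (5, 1, 7)
w2 = Lw1 = (2·5 + 5·1 + 5·7; 0·5 + 6·1 + 1·7; 2·5 + 5·1 + 7·7) = (50, 13, 64)
Lw2 = (485, 142, 613)
w2·Lw2 = 50·485 + 13·142 + 64·613 = 65328; w2·w2 = 50·50 + 13·13 + 64·64 = 6765
λ ≈ 65328/6765 = 9.657

9.657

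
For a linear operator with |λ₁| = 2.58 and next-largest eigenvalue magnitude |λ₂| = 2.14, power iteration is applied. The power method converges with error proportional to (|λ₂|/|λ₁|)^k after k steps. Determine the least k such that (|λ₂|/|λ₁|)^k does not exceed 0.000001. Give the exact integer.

|λ₂/λ₁| = 2.14/2.58 = 0.82946
Need k ≥ ln(0.000001) / ln(0.82946) = -13.8155 / -0.1870 ≈ 73.886
Smallest integer k satisfying the bound: 74

74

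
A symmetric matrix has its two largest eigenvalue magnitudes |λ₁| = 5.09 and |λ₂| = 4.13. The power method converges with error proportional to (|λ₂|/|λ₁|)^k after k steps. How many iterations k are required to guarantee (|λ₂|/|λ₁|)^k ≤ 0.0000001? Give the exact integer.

|λ₂/λ₁| = 4.13/5.09 = 0.81139
Need k ≥ ln(0.0000001) / ln(0.81139) = -16.1181 / -0.2090 ≈ 77.120
Smallest integer k satisfying the bound: 78

78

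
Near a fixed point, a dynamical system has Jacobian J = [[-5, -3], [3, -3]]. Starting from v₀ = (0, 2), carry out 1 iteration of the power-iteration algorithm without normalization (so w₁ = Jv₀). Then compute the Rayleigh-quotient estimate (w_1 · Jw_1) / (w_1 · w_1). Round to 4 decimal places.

λ ≈ -4.0000

w1 = Jv₀ = (-6, -6)
Jw1 = (48, 0)
w1·Jw1 = (-6)·48 + (-6)·0 = -288; w1·w1 = (-6)·(-6) + (-6)·(-6) = 72
λ ≈ -288/72 = -4.0000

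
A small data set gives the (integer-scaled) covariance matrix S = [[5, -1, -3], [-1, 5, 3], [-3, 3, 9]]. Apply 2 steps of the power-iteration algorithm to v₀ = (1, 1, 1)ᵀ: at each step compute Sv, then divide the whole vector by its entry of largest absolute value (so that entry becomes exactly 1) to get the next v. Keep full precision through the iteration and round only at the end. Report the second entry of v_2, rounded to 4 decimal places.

0.6162

Sv0 = (1.00000, 7.00000, 9.00000); divide by 9.00000 → v1 = (0.11111, 0.77778, 1.00000)
Sv1 = (-3.22222, 6.77778, 11.00000); divide by 11.00000 → v2 = (-0.29293, 0.61616, 1.00000)
Requested entry of v2: 61/99 = 0.6162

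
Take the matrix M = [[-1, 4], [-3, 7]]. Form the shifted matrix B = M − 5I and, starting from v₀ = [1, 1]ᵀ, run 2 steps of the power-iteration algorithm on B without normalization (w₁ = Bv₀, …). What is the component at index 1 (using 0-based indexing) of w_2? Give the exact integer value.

4

B = M − 5I has rows (-6, 4); (-3, 2)
w1 = Bv₀ = (-2, -1)
w2 = Bw1 = (8, 4)
Requested component of w2: 4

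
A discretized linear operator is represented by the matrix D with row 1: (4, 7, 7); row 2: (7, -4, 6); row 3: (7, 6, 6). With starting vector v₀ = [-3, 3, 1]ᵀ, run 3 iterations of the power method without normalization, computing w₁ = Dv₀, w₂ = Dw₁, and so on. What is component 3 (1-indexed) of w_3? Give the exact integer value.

508

w1 = Dv₀ = (16, -27, 3)
w2 = Dw1 = (-104, 238, -32)
w3 = Dw2 = (1026, -1872, 508)
The requested component of w3 is 508.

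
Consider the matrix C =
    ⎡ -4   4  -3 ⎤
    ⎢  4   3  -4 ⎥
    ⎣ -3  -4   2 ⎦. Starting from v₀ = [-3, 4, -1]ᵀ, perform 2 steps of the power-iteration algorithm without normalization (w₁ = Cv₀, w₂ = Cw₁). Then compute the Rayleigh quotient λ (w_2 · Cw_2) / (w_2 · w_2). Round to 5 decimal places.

w1 = Cv₀ = (31, 4, -9)
w2 = Cw1 = (-81, 172, -127)
Cw2 = (1393, 700, -699)
w2·Cw2 = (-81)·1393 + 172·700 + (-127)·(-699) = 96340; w2·w2 = (-81)·(-81) + 172·172 + (-127)·(-127) = 52274
λ ≈ 96340/52274 = 1.84298

λ ≈ 1.84298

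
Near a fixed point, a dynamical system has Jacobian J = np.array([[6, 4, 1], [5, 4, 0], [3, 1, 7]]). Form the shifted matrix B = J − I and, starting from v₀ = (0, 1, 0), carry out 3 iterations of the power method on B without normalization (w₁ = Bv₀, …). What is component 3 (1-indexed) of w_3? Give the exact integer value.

254

B = J − I has rows (5, 4, 1); (5, 3, 0); (3, 1, 6)
w1 = Bv₀ = (5·0 + 4·1 + 1·0; 5·0 + 3·1 + 0·0; 3·0 + 1·1 + 6·0) = (4, 3, 1)
w2 = Bw1 = (5·4 + 4·3 + 1·1; 5·4 + 3·3 + 0·1; 3·4 + 1·3 + 6·1) = (33, 29, 21)
w3 = Bw2 = (302, 252, 254)
Requested component of w3: 254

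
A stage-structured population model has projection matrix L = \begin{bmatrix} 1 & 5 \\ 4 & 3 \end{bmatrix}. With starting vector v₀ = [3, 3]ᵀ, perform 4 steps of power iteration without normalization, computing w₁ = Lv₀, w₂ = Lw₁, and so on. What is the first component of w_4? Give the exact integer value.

w1 = Lv₀ = (18, 21)
w2 = Lw1 = (123, 135)
w3 = Lw2 = (798, 897)
w4 = Lw3 = (5283, 5883)
The requested component of w4 is 5283.

5283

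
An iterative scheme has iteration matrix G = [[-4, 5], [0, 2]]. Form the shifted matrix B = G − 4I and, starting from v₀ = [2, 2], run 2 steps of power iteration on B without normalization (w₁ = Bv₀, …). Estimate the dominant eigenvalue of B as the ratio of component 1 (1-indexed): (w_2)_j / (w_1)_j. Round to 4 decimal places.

B = G − 4I has rows (-8, 5); (0, -2)
w1 = Bv₀ = ((-8)·2 + 5·2; 0·2 + (-2)·2) = (-6, -4)
w2 = Bw1 = ((-8)·(-6) + 5·(-4); 0·(-6) + (-2)·(-4)) = (28, 8)
Ratio: 28/-6 = -4.6667

μ ≈ -4.6667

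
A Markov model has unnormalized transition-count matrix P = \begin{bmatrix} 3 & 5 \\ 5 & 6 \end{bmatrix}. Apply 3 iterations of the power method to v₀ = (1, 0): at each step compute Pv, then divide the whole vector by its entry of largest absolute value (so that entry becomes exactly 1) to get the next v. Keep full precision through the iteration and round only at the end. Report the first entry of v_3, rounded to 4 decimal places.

Pv0 = (3.00000, 5.00000); divide by 5.00000 → v1 = (0.60000, 1.00000)
Pv1 = (6.80000, 9.00000); divide by 9.00000 → v2 = (0.75556, 1.00000)
Pv2 = (7.26667, 9.77778); divide by 9.77778 → v3 = (0.74318, 1.00000)
Requested entry of v3: 327/440 = 0.7432

0.7432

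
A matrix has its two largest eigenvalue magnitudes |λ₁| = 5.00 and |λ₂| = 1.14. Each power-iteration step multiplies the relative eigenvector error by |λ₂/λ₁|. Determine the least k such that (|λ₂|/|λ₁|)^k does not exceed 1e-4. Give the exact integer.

7

|λ₂/λ₁| = 1.14/5.00 = 0.22800
Need k ≥ ln(1e-4) / ln(0.22800) = -9.2103 / -1.4784 ≈ 6.230
Smallest integer k satisfying the bound: 7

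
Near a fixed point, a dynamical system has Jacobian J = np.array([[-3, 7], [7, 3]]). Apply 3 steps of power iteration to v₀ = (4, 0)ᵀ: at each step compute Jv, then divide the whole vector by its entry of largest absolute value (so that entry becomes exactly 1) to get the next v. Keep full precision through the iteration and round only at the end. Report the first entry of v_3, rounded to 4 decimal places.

Jv0 = (-12.00000, 28.00000); divide by 28.00000 → v1 = (-0.42857, 1.00000)
Jv1 = (8.28571, 0.00000); divide by 8.28571 → v2 = (1.00000, 0.00000)
Jv2 = (-3.00000, 7.00000); divide by 7.00000 → v3 = (-0.42857, 1.00000)
Requested entry of v3: -696/1624 = -0.4286

-0.4286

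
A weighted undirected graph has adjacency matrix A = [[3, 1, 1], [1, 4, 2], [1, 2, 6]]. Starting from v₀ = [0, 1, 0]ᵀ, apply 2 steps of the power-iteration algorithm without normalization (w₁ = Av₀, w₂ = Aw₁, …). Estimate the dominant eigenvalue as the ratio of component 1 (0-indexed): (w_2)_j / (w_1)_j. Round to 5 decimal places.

w1 = Av₀ = (3·0 + 1·1 + 1·0; 1·0 + 4·1 + 2·0; 1·0 + 2·1 + 6·0) = (1, 4, 2)
w2 = Aw1 = (3·1 + 1·4 + 1·2; 1·1 + 4·4 + 2·2; 1·1 + 2·4 + 6·2) = (9, 21, 21)
Ratio at component: 21 / 4 = 5.25000

λ ≈ 5.25000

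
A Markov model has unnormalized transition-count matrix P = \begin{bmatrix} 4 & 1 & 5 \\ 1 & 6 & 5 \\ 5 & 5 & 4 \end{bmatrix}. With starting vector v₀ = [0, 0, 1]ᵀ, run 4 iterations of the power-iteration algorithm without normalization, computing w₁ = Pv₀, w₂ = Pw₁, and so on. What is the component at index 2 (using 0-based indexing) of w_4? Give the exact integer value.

w1 = Pv₀ = (4·0 + 1·0 + 5·1; 1·0 + 6·0 + 5·1; 5·0 + 5·0 + 4·1) = (5, 5, 4)
w2 = Pw1 = (4·5 + 1·5 + 5·4; 1·5 + 6·5 + 5·4; 5·5 + 5·5 + 4·4) = (45, 55, 66)
w3 = Pw2 = (565, 705, 764)
w4 = Pw3 = (6785, 8615, 9406)
The requested component of w4 is 9406.

9406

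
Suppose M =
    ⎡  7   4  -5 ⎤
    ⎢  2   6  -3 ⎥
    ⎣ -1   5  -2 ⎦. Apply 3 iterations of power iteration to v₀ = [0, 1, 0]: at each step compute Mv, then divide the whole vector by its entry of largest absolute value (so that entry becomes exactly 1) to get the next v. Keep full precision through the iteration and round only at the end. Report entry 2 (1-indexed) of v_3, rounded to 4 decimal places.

0.8000

Mv0 = (4.00000, 6.00000, 5.00000); divide by 6.00000 → v1 = (0.66667, 1.00000, 0.83333)
Mv1 = (4.50000, 4.83333, 2.66667); divide by 4.83333 → v2 = (0.93103, 1.00000, 0.55172)
Mv2 = (7.75862, 6.20690, 2.96552); divide by 7.75862 → v3 = (1.00000, 0.80000, 0.38222)
Requested entry of v3: 180/225 = 0.8000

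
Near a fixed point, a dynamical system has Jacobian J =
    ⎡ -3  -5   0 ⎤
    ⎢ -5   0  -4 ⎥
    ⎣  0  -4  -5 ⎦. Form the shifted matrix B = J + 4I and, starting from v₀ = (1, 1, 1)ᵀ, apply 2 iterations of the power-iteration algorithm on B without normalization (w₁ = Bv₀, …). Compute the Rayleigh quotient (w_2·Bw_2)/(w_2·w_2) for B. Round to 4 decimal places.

μ ≈ -4.6276

B = J + 4I has rows (1, -5, 0); (-5, 4, -4); (0, -4, -1)
w1 = Bv₀ = (1·1 + (-5)·1 + 0·1; (-5)·1 + 4·1 + (-4)·1; 0·1 + (-4)·1 + (-1)·1) = (-4, -5, -5)
w2 = Bw1 = (1·(-4) + (-5)·(-5) + 0·(-5); (-5)·(-4) + 4·(-5) + (-4)·(-5); 0·(-4) + (-4)·(-5) + (-1)·(-5)) = (21, 20, 25)
Bw2 = (-79, -125, -105)
w2·Bw2 = -6784; w2·w2 = 1466; μ ≈ -6784/1466 = -4.6276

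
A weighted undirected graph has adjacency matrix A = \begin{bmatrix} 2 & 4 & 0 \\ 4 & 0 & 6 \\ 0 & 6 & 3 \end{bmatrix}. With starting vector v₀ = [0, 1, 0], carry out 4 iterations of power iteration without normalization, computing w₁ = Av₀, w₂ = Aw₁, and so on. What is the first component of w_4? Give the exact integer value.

w1 = Av₀ = (4, 0, 6)
w2 = Aw1 = (8, 52, 18)
w3 = Aw2 = (224, 140, 366)
w4 = Aw3 = (1008, 3092, 1938)
The requested component of w4 is 1008.

1008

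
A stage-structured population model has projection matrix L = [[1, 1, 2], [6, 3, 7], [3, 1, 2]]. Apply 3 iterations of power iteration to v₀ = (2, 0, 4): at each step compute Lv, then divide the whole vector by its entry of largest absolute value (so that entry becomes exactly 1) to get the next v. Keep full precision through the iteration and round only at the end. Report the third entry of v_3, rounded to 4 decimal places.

Lv0 = (10.00000, 40.00000, 14.00000); divide by 40.00000 → v1 = (0.25000, 1.00000, 0.35000)
Lv1 = (1.95000, 6.95000, 2.45000); divide by 6.95000 → v2 = (0.28058, 1.00000, 0.35252)
Lv2 = (1.98561, 7.15108, 2.54676); divide by 7.15108 → v3 = (0.27767, 1.00000, 0.35614)
Requested entry of v3: 708/1988 = 0.3561

0.3561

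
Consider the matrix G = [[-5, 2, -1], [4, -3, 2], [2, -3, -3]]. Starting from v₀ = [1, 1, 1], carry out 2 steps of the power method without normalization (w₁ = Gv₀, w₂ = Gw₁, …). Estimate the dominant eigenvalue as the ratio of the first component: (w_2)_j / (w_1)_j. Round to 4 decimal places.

w1 = Gv₀ = (-4, 3, -4)
w2 = Gw1 = (30, -33, -5)
Ratio at component: 30 / -4 = -7.5000

λ ≈ -7.5000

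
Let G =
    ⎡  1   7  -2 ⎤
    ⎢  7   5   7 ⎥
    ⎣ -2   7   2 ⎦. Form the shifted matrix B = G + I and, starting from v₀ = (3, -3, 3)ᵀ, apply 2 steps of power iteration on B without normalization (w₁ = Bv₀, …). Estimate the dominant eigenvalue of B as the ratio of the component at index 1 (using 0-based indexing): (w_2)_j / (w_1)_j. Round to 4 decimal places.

B = G + I has rows (2, 7, -2); (7, 6, 7); (-2, 7, 3)
w1 = Bv₀ = (-21, 24, -18)
w2 = Bw1 = (162, -129, 156)
Ratio: -129/24 = -5.3750

μ ≈ -5.3750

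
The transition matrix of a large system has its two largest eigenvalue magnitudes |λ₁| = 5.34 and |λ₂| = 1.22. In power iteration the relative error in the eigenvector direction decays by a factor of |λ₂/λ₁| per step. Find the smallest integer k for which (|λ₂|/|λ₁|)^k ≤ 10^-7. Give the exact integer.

11

|λ₂/λ₁| = 1.22/5.34 = 0.22846
Need k ≥ ln(10^-7) / ln(0.22846) = -16.1181 / -1.4764 ≈ 10.917
Smallest integer k satisfying the bound: 11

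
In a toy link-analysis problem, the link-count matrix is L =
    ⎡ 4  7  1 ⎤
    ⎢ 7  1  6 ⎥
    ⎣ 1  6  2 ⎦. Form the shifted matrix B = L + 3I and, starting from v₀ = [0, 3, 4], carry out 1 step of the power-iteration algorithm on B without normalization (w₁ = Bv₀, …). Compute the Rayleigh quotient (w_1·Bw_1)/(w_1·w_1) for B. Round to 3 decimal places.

B = L + 3I has rows (7, 7, 1); (7, 4, 6); (1, 6, 5)
w1 = Bv₀ = (7·0 + 7·3 + 1·4; 7·0 + 4·3 + 6·4; 1·0 + 6·3 + 5·4) = (25, 36, 38)
Bw1 = (465, 547, 431)
w1·Bw1 = 47695; w1·w1 = 3365; μ ≈ 47695/3365 = 14.174

14.174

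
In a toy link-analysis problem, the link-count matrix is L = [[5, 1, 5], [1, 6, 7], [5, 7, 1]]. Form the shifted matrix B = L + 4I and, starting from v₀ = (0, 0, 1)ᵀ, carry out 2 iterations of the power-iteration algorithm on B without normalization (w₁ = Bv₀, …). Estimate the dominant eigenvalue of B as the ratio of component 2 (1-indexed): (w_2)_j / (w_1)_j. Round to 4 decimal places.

15.7143

B = L + 4I has rows (9, 1, 5); (1, 10, 7); (5, 7, 5)
w1 = Bv₀ = (5, 7, 5)
w2 = Bw1 = (77, 110, 99)
Ratio: 110/7 = 15.7143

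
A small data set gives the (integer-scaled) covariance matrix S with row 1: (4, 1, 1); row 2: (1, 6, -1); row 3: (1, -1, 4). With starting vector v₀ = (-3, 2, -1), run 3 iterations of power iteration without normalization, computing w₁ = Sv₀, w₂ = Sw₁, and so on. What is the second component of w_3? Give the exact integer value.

362

w1 = Sv₀ = (-11, 10, -9)
w2 = Sw1 = (-43, 58, -57)
w3 = Sw2 = (-171, 362, -329)
The requested component of w3 is 362.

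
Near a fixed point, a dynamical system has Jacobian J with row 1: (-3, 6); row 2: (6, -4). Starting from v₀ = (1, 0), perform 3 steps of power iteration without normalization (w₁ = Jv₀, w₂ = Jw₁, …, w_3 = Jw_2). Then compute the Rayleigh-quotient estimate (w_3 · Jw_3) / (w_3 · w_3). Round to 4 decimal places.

λ ≈ -9.5159

w1 = Jv₀ = (-3, 6)
w2 = Jw1 = (45, -42)
w3 = Jw2 = (-387, 438)
Jw3 = (3789, -4074)
w3·Jw3 = (-387)·3789 + 438·(-4074) = -3250755; w3·w3 = (-387)·(-387) + 438·438 = 341613
λ ≈ -3250755/341613 = -9.5159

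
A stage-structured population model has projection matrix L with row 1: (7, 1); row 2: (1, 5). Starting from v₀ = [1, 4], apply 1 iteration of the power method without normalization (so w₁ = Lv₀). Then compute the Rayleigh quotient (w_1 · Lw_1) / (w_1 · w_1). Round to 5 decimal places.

λ ≈ 6.25267

w1 = Lv₀ = (7·1 + 1·4; 1·1 + 5·4) = (11, 21)
Lw1 = (98, 116)
w1·Lw1 = 11·98 + 21·116 = 3514; w1·w1 = 11·11 + 21·21 = 562
λ ≈ 3514/562 = 6.25267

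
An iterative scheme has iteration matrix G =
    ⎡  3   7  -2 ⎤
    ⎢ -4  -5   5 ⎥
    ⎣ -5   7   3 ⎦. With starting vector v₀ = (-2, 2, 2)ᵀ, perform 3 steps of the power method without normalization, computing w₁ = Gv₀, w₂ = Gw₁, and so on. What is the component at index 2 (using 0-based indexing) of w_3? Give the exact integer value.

996

w1 = Gv₀ = (3·(-2) + 7·2 + (-2)·2; (-4)·(-2) + (-5)·2 + 5·2; (-5)·(-2) + 7·2 + 3·2) = (4, 8, 30)
w2 = Gw1 = (3·4 + 7·8 + (-2)·30; (-4)·4 + (-5)·8 + 5·30; (-5)·4 + 7·8 + 3·30) = (8, 94, 126)
w3 = Gw2 = (430, 128, 996)
The requested component of w3 is 996.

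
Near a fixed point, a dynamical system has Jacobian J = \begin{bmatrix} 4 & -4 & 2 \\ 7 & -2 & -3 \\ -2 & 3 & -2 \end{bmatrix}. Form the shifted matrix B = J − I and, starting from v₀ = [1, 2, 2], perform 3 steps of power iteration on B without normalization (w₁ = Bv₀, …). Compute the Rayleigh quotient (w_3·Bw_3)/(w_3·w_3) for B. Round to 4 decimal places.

B = J − I has rows (3, -4, 2); (7, -3, -3); (-2, 3, -3)
w1 = Bv₀ = (3·1 + (-4)·2 + 2·2; 7·1 + (-3)·2 + (-3)·2; (-2)·1 + 3·2 + (-3)·2) = (-1, -5, -2)
w2 = Bw1 = (3·(-1) + (-4)·(-5) + 2·(-2); 7·(-1) + (-3)·(-5) + (-3)·(-2); (-2)·(-1) + 3·(-5) + (-3)·(-2)) = (13, 14, -7)
w3 = Bw2 = (-31, 70, 37)
Bw3 = (-299, -538, 161)
w3·Bw3 = -22434; w3·w3 = 7230; μ ≈ -22434/7230 = -3.1029

μ ≈ -3.1029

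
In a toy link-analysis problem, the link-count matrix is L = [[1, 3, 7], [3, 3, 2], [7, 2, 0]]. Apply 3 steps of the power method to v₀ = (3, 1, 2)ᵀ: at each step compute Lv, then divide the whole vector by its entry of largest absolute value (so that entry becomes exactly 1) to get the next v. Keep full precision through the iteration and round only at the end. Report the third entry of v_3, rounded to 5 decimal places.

Lv0 = (20.000000, 16.000000, 23.000000); divide by 23.000000 → v1 = (0.869565, 0.695652, 1.000000)
Lv1 = (9.956522, 6.695652, 7.478261); divide by 9.956522 → v2 = (1.000000, 0.672489, 0.751092)
Lv2 = (8.275109, 6.519651, 8.344978); divide by 8.344978 → v3 = (0.991627, 0.781266, 1.000000)
Requested entry of v3: 1911/1911 = 1.00000

1.00000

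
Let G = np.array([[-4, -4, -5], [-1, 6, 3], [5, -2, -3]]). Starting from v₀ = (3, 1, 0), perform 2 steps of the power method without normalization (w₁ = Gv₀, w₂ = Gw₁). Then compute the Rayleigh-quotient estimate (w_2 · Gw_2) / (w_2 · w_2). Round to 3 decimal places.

λ ≈ -0.945

w1 = Gv₀ = (-16, 3, 13)
w2 = Gw1 = (-13, 73, -125)
Gw2 = (385, 76, 164)
w2·Gw2 = (-13)·385 + 73·76 + (-125)·164 = -19957; w2·w2 = (-13)·(-13) + 73·73 + (-125)·(-125) = 21123
λ ≈ -19957/21123 = -0.945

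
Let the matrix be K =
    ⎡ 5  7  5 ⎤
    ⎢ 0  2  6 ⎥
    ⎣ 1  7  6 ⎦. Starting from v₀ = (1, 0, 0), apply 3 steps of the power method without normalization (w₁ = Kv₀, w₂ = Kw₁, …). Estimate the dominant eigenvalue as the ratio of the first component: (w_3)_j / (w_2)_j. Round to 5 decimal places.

w1 = Kv₀ = (5·1 + 7·0 + 5·0; 0·1 + 2·0 + 6·0; 1·1 + 7·0 + 6·0) = (5, 0, 1)
w2 = Kw1 = (5·5 + 7·0 + 5·1; 0·5 + 2·0 + 6·1; 1·5 + 7·0 + 6·1) = (30, 6, 11)
w3 = Kw2 = (247, 78, 138)
Ratio at component: 247 / 30 = 8.23333

8.23333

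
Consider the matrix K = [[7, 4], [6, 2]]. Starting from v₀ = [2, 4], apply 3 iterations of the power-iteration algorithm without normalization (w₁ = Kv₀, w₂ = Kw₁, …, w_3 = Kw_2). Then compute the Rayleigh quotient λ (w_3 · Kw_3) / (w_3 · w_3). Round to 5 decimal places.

w1 = Kv₀ = (30, 20)
w2 = Kw1 = (290, 220)
w3 = Kw2 = (2910, 2180)
Kw3 = (29090, 21820)
w3·Kw3 = 2910·29090 + 2180·21820 = 132219500; w3·w3 = 2910·2910 + 2180·2180 = 13220500
λ ≈ 132219500/13220500 = 10.00110

10.00110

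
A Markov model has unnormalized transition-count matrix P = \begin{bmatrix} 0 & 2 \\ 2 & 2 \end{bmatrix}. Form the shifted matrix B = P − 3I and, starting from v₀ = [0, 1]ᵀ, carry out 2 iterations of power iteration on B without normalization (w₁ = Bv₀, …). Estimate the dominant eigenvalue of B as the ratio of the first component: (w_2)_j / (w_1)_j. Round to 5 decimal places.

μ ≈ -4.00000

B = P − 3I has rows (-3, 2); (2, -1)
w1 = Bv₀ = ((-3)·0 + 2·1; 2·0 + (-1)·1) = (2, -1)
w2 = Bw1 = ((-3)·2 + 2·(-1); 2·2 + (-1)·(-1)) = (-8, 5)
Ratio: -8/2 = -4.00000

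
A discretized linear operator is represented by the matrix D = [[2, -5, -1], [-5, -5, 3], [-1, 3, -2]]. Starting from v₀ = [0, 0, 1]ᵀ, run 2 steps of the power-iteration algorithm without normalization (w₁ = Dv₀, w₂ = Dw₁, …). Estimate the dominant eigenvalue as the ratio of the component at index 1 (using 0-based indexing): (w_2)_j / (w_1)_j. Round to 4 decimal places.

w1 = Dv₀ = (2·0 + (-5)·0 + (-1)·1; (-5)·0 + (-5)·0 + 3·1; (-1)·0 + 3·0 + (-2)·1) = (-1, 3, -2)
w2 = Dw1 = (2·(-1) + (-5)·3 + (-1)·(-2); (-5)·(-1) + (-5)·3 + 3·(-2); (-1)·(-1) + 3·3 + (-2)·(-2)) = (-15, -16, 14)
Ratio at component: -16 / 3 = -5.3333

-5.3333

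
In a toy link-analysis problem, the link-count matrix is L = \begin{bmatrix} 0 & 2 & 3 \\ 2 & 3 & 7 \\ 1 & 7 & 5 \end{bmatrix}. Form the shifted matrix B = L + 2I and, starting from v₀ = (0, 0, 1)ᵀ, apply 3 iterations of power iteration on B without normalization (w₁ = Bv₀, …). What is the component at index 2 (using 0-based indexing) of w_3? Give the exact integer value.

B = L + 2I has rows (2, 2, 3); (2, 5, 7); (1, 7, 7)
w1 = Bv₀ = (2·0 + 2·0 + 3·1; 2·0 + 5·0 + 7·1; 1·0 + 7·0 + 7·1) = (3, 7, 7)
w2 = Bw1 = (2·3 + 2·7 + 3·7; 2·3 + 5·7 + 7·7; 1·3 + 7·7 + 7·7) = (41, 90, 101)
w3 = Bw2 = (565, 1239, 1378)
Requested component of w3: 1378

1378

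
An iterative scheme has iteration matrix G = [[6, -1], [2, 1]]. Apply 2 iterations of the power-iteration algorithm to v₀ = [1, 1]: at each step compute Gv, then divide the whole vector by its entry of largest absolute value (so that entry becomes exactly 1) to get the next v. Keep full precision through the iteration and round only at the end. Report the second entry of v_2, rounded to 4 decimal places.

0.4815

Gv0 = (5.00000, 3.00000); divide by 5.00000 → v1 = (1.00000, 0.60000)
Gv1 = (5.40000, 2.60000); divide by 5.40000 → v2 = (1.00000, 0.48148)
Requested entry of v2: 13/27 = 0.4815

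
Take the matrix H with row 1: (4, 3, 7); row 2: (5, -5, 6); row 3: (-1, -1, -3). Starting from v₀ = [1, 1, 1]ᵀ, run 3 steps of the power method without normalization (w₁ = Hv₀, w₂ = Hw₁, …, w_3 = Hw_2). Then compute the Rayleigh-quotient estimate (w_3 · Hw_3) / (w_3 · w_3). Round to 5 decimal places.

λ ≈ 2.96318

w1 = Hv₀ = (4·1 + 3·1 + 7·1; 5·1 + (-5)·1 + 6·1; (-1)·1 + (-1)·1 + (-3)·1) = (14, 6, -5)
w2 = Hw1 = (4·14 + 3·6 + 7·(-5); 5·14 + (-5)·6 + 6·(-5); (-1)·14 + (-1)·6 + (-3)·(-5)) = (39, 10, -5)
w3 = Hw2 = (151, 115, -34)
Hw3 = (711, -24, -164)
w3·Hw3 = 151·711 + 115·(-24) + (-34)·(-164) = 110177; w3·w3 = 151·151 + 115·115 + (-34)·(-34) = 37182
λ ≈ 110177/37182 = 2.96318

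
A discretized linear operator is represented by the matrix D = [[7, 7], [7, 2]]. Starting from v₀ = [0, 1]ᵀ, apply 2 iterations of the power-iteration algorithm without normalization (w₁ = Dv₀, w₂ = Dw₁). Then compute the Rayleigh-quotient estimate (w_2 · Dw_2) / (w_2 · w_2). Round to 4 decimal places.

w1 = Dv₀ = (7, 2)
w2 = Dw1 = (63, 53)
Dw2 = (812, 547)
w2·Dw2 = 63·812 + 53·547 = 80147; w2·w2 = 63·63 + 53·53 = 6778
λ ≈ 80147/6778 = 11.8246

λ ≈ 11.8246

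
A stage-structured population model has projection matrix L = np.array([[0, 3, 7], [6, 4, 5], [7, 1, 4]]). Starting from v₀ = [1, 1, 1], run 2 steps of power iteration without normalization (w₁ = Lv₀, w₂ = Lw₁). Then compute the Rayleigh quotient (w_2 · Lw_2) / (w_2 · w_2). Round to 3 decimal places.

w1 = Lv₀ = (0·1 + 3·1 + 7·1; 6·1 + 4·1 + 5·1; 7·1 + 1·1 + 4·1) = (10, 15, 12)
w2 = Lw1 = (0·10 + 3·15 + 7·12; 6·10 + 4·15 + 5·12; 7·10 + 1·15 + 4·12) = (129, 180, 133)
Lw2 = (1471, 2159, 1615)
w2·Lw2 = 129·1471 + 180·2159 + 133·1615 = 793174; w2·w2 = 129·129 + 180·180 + 133·133 = 66730
λ ≈ 793174/66730 = 11.886

11.886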